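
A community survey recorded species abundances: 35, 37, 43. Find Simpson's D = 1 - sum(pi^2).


Total N = 35 + 37 + 43 = 115
Per-species terms:
  p = 35/115 = 0.304348; p^2 = 0.304348^2 = 0.092628
  p = 37/115 = 0.321739; p^2 = 0.321739^2 = 0.103516
  p = 43/115 = 0.373913; p^2 = 0.373913^2 = 0.139811
sum(p^2) = 0.092628 + 0.103516 + 0.139811 = 0.335955
D = 1 - 0.335955 = 0.664045 ≈ 0.6640

0.6640


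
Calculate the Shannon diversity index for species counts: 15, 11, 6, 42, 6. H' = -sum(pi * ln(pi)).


Total N = 15 + 11 + 6 + 42 + 6 = 80
Per-species terms:
  p = 15/80 = 0.187500; ln(p) = -1.673976; p*ln(p) = 0.187500 * (-1.673976) = -0.313871
  p = 11/80 = 0.137500; ln(p) = -1.984131; p*ln(p) = 0.137500 * (-1.984131) = -0.272818
  p = 6/80 = 0.075000; ln(p) = -2.590267; p*ln(p) = 0.075000 * (-2.590267) = -0.194270
  p = 42/80 = 0.525000; ln(p) = -0.644357; p*ln(p) = 0.525000 * (-0.644357) = -0.338287
  p = 6/80 = 0.075000; ln(p) = -2.590267; p*ln(p) = 0.075000 * (-2.590267) = -0.194270
sum(p*ln(p)) = (-0.313871) + (-0.272818) + (-0.194270) + (-0.338287) + (-0.194270) = -1.313516
H' = -(-1.313516) = 1.313516 ≈ 1.3135

1.3135


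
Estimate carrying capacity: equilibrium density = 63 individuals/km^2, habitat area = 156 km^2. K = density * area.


K = 63 * 156 = 9828 individuals

9828 individuals


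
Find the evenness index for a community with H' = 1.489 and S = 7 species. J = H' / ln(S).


ln(7) = 1.94591
J = H' / ln(S) = 1.489 / 1.94591 = 0.765195 ≈ 0.7652

0.7652


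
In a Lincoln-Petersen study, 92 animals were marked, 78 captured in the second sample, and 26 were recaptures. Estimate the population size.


N = M * C / R = 92 * 78 / 26 = 7176 / 26 = 276

276 individuals


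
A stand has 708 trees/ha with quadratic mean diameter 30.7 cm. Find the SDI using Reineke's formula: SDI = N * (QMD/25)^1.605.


QMD/25 = 30.7/25 = 1.228
(1.228)^1.605 = exp(1.605 * ln(1.228)) = exp(1.605 * 0.205387) = exp(0.329646) = 1.39048
SDI = 708 * 1.39048 = 984.460 ≈ 984

984


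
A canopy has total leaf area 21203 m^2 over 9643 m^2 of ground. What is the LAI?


LAI = 21203 / 9643 = 2.1988 ≈ 2.20

2.20


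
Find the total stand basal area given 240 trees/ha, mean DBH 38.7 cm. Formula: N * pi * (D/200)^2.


(D/200)^2 = (38.7/200)^2 = 0.1935^2 = 0.03744225
Individual BA = 3.141593 * 0.03744225 = 0.117628 m^2
Stand BA = 240 * 0.117628 = 28.2307 ≈ 28.23 m^2/ha

28.23 m^2/ha


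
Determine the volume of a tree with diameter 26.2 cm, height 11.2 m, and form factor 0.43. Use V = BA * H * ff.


(D/200)^2 = (26.2/200)^2 = 0.131^2 = 0.017161
BA = 3.141593 * 0.017161 = 0.0539129 m^2
V = 0.0539129 * 11.2 * 0.43 = 0.259645 ≈ 0.260 m^3

0.260 m^3


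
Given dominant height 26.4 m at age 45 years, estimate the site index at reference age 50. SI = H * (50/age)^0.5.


50/45 = 1.11111
(1.11111)^0.5 = 1.05409
SI = 26.4 * 1.05409 = 27.8280 ≈ 27.8 m

27.8 m


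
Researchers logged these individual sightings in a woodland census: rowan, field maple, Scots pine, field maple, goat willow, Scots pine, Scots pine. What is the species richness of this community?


Total individuals logged = 7
Distinct species (count of individuals): rowan (1), field maple (2), Scots pine (3), goat willow (1)
Species richness = number of distinct species = 4

4


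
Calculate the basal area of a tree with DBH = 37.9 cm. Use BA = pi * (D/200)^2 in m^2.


D/200 = 37.9/200 = 0.1895 m
(D/200)^2 = 0.1895^2 = 0.03591025
BA = 3.141593 * 0.03591025 = 0.112815 ≈ 0.1128 m^2

0.1128 m^2


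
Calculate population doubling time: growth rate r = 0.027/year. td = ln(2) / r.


td = ln(2) / 0.027 = 0.693147 / 0.027 = 25.6721 ≈ 25.7 years

25.7 years


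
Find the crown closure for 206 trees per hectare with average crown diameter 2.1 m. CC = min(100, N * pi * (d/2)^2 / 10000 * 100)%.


(d/2)^2 = (2.1/2)^2 = 1.05^2 = 1.1025
Crown area = 3.141593 * 1.1025 = 3.46361 m^2
N * area / 10000 * 100 = 206 * 3.46361 / 10000 * 100 = 7.13504
CC = min(100, 7.13504) = 7.13504 ≈ 7.1%

7.1%


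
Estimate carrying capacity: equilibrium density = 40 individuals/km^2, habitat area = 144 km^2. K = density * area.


K = 40 * 144 = 5760 individuals

5760 individuals


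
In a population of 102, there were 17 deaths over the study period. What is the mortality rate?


Mortality rate = 17 / 102 = 0.166667 ≈ 0.1667

0.1667


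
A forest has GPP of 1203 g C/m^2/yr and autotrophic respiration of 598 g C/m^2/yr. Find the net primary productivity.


NPP = GPP - Ra = 1203 - 598 = 605 g C/m^2/yr

605 g C/m^2/yr


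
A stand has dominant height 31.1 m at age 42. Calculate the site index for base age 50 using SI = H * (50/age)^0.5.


50/42 = 1.19048
(1.19048)^0.5 = 1.09109
SI = 31.1 * 1.09109 = 33.9329 ≈ 33.9 m

33.9 m


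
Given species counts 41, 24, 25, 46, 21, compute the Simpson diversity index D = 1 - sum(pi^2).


Total N = 41 + 24 + 25 + 46 + 21 = 157
Per-species terms:
  p = 41/157 = 0.261146; p^2 = 0.261146^2 = 0.068197
  p = 24/157 = 0.152866; p^2 = 0.152866^2 = 0.023368
  p = 25/157 = 0.159236; p^2 = 0.159236^2 = 0.025356
  p = 46/157 = 0.292994; p^2 = 0.292994^2 = 0.085845
  p = 21/157 = 0.133758; p^2 = 0.133758^2 = 0.017891
sum(p^2) = 0.068197 + 0.023368 + 0.025356 + 0.085845 + 0.017891 = 0.220657
D = 1 - 0.220657 = 0.779343 ≈ 0.7793

0.7793


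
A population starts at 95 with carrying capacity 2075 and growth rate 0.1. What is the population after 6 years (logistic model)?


(K - N0)/N0 = (2075 - 95)/95 = 1980/95 = 20.8421
r*t = 0.1 * 6 = 0.6; exp(-0.6) = 0.548812
20.8421 * 0.548812 = 11.4384
1 + 11.4384 = 12.4384
N = 2075 / 12.4384 = 166.822 ≈ 167

167


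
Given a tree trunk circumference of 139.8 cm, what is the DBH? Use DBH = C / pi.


DBH = C / pi = 139.8 / 3.141593 = 44.4997 ≈ 44.50 cm

44.50 cm


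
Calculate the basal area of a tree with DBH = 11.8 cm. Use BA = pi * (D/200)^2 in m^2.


D/200 = 11.8/200 = 0.059 m
(D/200)^2 = 0.059^2 = 0.003481
BA = 3.141593 * 0.003481 = 0.0109359 ≈ 0.0109 m^2

0.0109 m^2


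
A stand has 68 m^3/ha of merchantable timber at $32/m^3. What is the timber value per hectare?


Value = 68 * 32 = $2176/ha

$2176/ha


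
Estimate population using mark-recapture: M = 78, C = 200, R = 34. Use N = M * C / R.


N = M * C / R = 78 * 200 / 34 = 15600 / 34 = 458.82 ≈ 459

459 individuals


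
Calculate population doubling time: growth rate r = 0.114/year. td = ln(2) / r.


td = ln(2) / 0.114 = 0.693147 / 0.114 = 6.08024 ≈ 6.1 years

6.1 years


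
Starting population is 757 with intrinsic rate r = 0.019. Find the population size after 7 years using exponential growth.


r*t = 0.019 * 7 = 0.133
exp(0.133) = 1.14225
N = 757 * 1.14225 = 864.683 ≈ 865

865


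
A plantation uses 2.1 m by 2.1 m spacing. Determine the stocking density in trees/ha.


N = 10000 / 2.1^2 = 10000 / 4.41 = 2267.57 ≈ 2268 trees/ha

2268 trees/ha


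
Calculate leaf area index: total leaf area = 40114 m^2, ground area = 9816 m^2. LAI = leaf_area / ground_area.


LAI = 40114 / 9816 = 4.0866 ≈ 4.09

4.09


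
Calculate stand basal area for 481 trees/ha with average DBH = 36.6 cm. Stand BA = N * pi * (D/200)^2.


(D/200)^2 = (36.6/200)^2 = 0.183^2 = 0.033489
Individual BA = 3.141593 * 0.033489 = 0.105209 m^2
Stand BA = 481 * 0.105209 = 50.6055 ≈ 50.61 m^2/ha

50.61 m^2/ha


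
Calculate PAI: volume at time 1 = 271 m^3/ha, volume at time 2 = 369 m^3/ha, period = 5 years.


PAI = (V2 - V1) / period = (369 - 271) / 5 = 98 / 5 = 19.60 m^3/ha/yr

19.60 m^3/ha/yr


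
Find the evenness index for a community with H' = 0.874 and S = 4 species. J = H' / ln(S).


ln(4) = 1.38629
J = H' / ln(S) = 0.874 / 1.38629 = 0.630460 ≈ 0.6305

0.6305


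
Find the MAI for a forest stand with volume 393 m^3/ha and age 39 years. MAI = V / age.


MAI = 393 / 39 = 10.0769 ≈ 10.08 m^3/ha/yr

10.08 m^3/ha/yr


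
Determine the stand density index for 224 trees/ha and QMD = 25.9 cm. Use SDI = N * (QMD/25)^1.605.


QMD/25 = 25.9/25 = 1.036
(1.036)^1.605 = exp(1.605 * ln(1.036)) = exp(1.605 * 0.0353671) = exp(0.0567642) = 1.05841
SDI = 224 * 1.05841 = 237.084 ≈ 237

237


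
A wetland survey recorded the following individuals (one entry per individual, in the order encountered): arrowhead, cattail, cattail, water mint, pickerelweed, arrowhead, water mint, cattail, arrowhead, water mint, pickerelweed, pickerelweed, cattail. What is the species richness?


Total individuals logged = 13
Distinct species (count of individuals): arrowhead (3), cattail (4), water mint (3), pickerelweed (3)
Species richness = number of distinct species = 4

4


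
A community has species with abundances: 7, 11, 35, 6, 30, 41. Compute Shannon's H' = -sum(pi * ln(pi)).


Total N = 7 + 11 + 35 + 6 + 30 + 41 = 130
Per-species terms:
  p = 7/130 = 0.053846; ln(p) = -2.921627; p*ln(p) = 0.053846 * (-2.921627) = -0.157318
  p = 11/130 = 0.084615; ln(p) = -2.469644; p*ln(p) = 0.084615 * (-2.469644) = -0.208969
  p = 35/130 = 0.269231; ln(p) = -1.312186; p*ln(p) = 0.269231 * (-1.312186) = -0.353281
  p = 6/130 = 0.046154; ln(p) = -3.075772; p*ln(p) = 0.046154 * (-3.075772) = -0.141959
  p = 30/130 = 0.230769; ln(p) = -1.466338; p*ln(p) = 0.230769 * (-1.466338) = -0.338385
  p = 41/130 = 0.315385; ln(p) = -1.153961; p*ln(p) = 0.315385 * (-1.153961) = -0.363942
sum(p*ln(p)) = (-0.157318) + (-0.208969) + (-0.353281) + (-0.141959) + (-0.338385) + (-0.363942) = -1.563854
H' = -(-1.563854) = 1.563854 ≈ 1.5639

1.5639


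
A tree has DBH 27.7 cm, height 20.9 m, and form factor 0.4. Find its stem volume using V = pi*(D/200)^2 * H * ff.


(D/200)^2 = (27.7/200)^2 = 0.1385^2 = 0.01918225
BA = 3.141593 * 0.01918225 = 0.0602628 m^2
V = 0.0602628 * 20.9 * 0.4 = 0.503797 ≈ 0.504 m^3

0.504 m^3


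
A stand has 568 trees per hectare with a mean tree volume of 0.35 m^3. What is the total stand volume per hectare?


V_stand = 568 * 0.35 = 198.8 m^3/ha

198.8 m^3/ha


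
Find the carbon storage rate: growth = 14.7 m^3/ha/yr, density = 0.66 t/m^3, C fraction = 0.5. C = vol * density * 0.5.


C = 14.7 * 0.66 * 0.5 = 4.851 ≈ 4.85 t C/ha/yr

4.85 t C/ha/yr


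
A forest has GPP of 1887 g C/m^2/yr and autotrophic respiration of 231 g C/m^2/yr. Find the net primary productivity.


NPP = GPP - Ra = 1887 - 231 = 1656 g C/m^2/yr

1656 g C/m^2/yr


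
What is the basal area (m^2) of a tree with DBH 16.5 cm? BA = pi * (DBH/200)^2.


D/200 = 16.5/200 = 0.0825 m
(D/200)^2 = 0.0825^2 = 0.00680625
BA = 3.141593 * 0.00680625 = 0.0213825 ≈ 0.0214 m^2

0.0214 m^2


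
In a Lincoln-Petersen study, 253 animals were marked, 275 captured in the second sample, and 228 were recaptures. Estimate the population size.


N = M * C / R = 253 * 275 / 228 = 69575 / 228 = 305.15 ≈ 305

305 individuals


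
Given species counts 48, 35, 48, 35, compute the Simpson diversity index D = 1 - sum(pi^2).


Total N = 48 + 35 + 48 + 35 = 166
Per-species terms:
  p = 48/166 = 0.289157; p^2 = 0.289157^2 = 0.083612
  p = 35/166 = 0.210843; p^2 = 0.210843^2 = 0.044455
  p = 48/166 = 0.289157; p^2 = 0.289157^2 = 0.083612
  p = 35/166 = 0.210843; p^2 = 0.210843^2 = 0.044455
sum(p^2) = 0.083612 + 0.044455 + 0.083612 + 0.044455 = 0.256134
D = 1 - 0.256134 = 0.743866 ≈ 0.7439

0.7439


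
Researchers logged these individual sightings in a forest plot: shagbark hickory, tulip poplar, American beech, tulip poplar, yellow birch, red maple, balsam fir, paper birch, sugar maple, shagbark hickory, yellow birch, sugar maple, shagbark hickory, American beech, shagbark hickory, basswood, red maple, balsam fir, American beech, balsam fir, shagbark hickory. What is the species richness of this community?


Total individuals logged = 21
Distinct species (count of individuals): shagbark hickory (5), tulip poplar (2), American beech (3), yellow birch (2), red maple (2), balsam fir (3), paper birch (1), sugar maple (2), basswood (1)
Species richness = number of distinct species = 9

9


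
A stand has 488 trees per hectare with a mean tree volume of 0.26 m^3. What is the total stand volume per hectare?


V_stand = 488 * 0.26 = 126.88 ≈ 126.9 m^3/ha

126.9 m^3/ha


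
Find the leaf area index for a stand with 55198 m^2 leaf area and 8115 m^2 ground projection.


LAI = 55198 / 8115 = 6.8020 ≈ 6.80

6.80


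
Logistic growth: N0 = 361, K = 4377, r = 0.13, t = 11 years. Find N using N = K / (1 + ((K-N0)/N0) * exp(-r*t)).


(K - N0)/N0 = (4377 - 361)/361 = 4016/361 = 11.1247
r*t = 0.13 * 11 = 1.43; exp(-1.43) = 0.239309
11.1247 * 0.239309 = 2.66224
1 + 2.66224 = 3.66224
N = 4377 / 3.66224 = 1195.17 ≈ 1195

1195


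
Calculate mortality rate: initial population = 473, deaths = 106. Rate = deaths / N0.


Mortality rate = 106 / 473 = 0.224101 ≈ 0.2241

0.2241


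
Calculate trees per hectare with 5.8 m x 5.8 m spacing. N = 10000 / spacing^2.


N = 10000 / 5.8^2 = 10000 / 33.64 = 297.265 ≈ 297 trees/ha

297 trees/ha


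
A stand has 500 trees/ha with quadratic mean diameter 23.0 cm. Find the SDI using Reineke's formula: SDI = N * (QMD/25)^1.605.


QMD/25 = 23.0/25 = 0.92
(0.92)^1.605 = exp(1.605 * ln(0.92)) = exp(1.605 * (-0.0833816)) = exp(-0.133827) = 0.874741
SDI = 500 * 0.874741 = 437.371 ≈ 437

437


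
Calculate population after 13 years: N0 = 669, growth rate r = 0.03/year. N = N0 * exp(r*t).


r*t = 0.03 * 13 = 0.39
exp(0.39) = 1.47698
N = 669 * 1.47698 = 988.100 ≈ 988

988


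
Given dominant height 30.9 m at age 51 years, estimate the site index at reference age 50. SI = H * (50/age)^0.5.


50/51 = 0.980392
(0.980392)^0.5 = 0.990147
SI = 30.9 * 0.990147 = 30.5955 ≈ 30.6 m

30.6 m


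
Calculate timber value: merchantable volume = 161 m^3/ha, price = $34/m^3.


Value = 161 * 34 = $5474/ha

$5474/ha


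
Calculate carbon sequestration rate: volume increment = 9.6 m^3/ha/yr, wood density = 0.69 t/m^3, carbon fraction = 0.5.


C = 9.6 * 0.69 * 0.5 = 3.312 ≈ 3.31 t C/ha/yr

3.31 t C/ha/yr


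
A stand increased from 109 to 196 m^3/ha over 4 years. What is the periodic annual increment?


PAI = (V2 - V1) / period = (196 - 109) / 4 = 87 / 4 = 21.75 m^3/ha/yr

21.75 m^3/ha/yr


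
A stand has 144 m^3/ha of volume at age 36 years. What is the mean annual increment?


MAI = 144 / 36 = 4.00 m^3/ha/yr

4.00 m^3/ha/yr


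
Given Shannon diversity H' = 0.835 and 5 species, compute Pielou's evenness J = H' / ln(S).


ln(5) = 1.60944
J = H' / ln(S) = 0.835 / 1.60944 = 0.518814 ≈ 0.5188

0.5188


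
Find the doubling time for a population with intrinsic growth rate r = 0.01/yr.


td = ln(2) / 0.01 = 0.693147 / 0.01 = 69.3147 ≈ 69.3 years

69.3 years


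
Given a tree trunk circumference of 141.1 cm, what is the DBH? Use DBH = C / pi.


DBH = C / pi = 141.1 / 3.141593 = 44.9135 ≈ 44.91 cm

44.91 cm


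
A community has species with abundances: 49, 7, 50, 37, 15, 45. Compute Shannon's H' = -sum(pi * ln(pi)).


Total N = 49 + 7 + 50 + 37 + 15 + 45 = 203
Per-species terms:
  p = 49/203 = 0.241379; ln(p) = -1.421387; p*ln(p) = 0.241379 * (-1.421387) = -0.343093
  p = 7/203 = 0.034483; ln(p) = -3.367289; p*ln(p) = 0.034483 * (-3.367289) = -0.116114
  p = 50/203 = 0.246305; ln(p) = -1.401185; p*ln(p) = 0.246305 * (-1.401185) = -0.345119
  p = 37/203 = 0.182266; ln(p) = -1.702288; p*ln(p) = 0.182266 * (-1.702288) = -0.310269
  p = 15/203 = 0.073892; ln(p) = -2.605151; p*ln(p) = 0.073892 * (-2.605151) = -0.192500
  p = 45/203 = 0.221675; ln(p) = -1.506543; p*ln(p) = 0.221675 * (-1.506543) = -0.333963
sum(p*ln(p)) = (-0.343093) + (-0.116114) + (-0.345119) + (-0.310269) + (-0.192500) + (-0.333963) = -1.641058
H' = -(-1.641058) = 1.641058 ≈ 1.6411

1.6411


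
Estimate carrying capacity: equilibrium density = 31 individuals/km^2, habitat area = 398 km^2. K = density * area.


K = 31 * 398 = 12338 individuals

12338 individuals


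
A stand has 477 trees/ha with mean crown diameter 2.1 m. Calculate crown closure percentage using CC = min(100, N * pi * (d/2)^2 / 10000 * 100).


(d/2)^2 = (2.1/2)^2 = 1.05^2 = 1.1025
Crown area = 3.141593 * 1.1025 = 3.46361 m^2
N * area / 10000 * 100 = 477 * 3.46361 / 10000 * 100 = 16.5214
CC = min(100, 16.5214) = 16.5214 ≈ 16.5%

16.5%


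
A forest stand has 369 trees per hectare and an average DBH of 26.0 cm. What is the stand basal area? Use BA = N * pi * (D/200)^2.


(D/200)^2 = (26.0/200)^2 = 0.13^2 = 0.0169
Individual BA = 3.141593 * 0.0169 = 0.0530929 m^2
Stand BA = 369 * 0.0530929 = 19.5913 ≈ 19.59 m^2/ha

19.59 m^2/ha


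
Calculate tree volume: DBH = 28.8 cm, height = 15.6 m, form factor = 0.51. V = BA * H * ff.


(D/200)^2 = (28.8/200)^2 = 0.144^2 = 0.020736
BA = 3.141593 * 0.020736 = 0.0651441 m^2
V = 0.0651441 * 15.6 * 0.51 = 0.518286 ≈ 0.518 m^3

0.518 m^3


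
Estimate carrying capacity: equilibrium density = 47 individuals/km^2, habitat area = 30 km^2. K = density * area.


K = 47 * 30 = 1410 individuals

1410 individuals


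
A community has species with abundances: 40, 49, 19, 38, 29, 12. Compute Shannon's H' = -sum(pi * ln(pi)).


Total N = 40 + 49 + 19 + 38 + 29 + 12 = 187
Per-species terms:
  p = 40/187 = 0.213904; ln(p) = -1.542228; p*ln(p) = 0.213904 * (-1.542228) = -0.329889
  p = 49/187 = 0.262032; ln(p) = -1.339289; p*ln(p) = 0.262032 * (-1.339289) = -0.350937
  p = 19/187 = 0.101604; ln(p) = -2.286672; p*ln(p) = 0.101604 * (-2.286672) = -0.232335
  p = 38/187 = 0.203209; ln(p) = -1.593520; p*ln(p) = 0.203209 * (-1.593520) = -0.323818
  p = 29/187 = 0.155080; ln(p) = -1.863814; p*ln(p) = 0.155080 * (-1.863814) = -0.289040
  p = 12/187 = 0.064171; ln(p) = -2.746204; p*ln(p) = 0.064171 * (-2.746204) = -0.176227
sum(p*ln(p)) = (-0.329889) + (-0.350937) + (-0.232335) + (-0.323818) + (-0.289040) + (-0.176227) = -1.702246
H' = -(-1.702246) = 1.702246 ≈ 1.7022

1.7022


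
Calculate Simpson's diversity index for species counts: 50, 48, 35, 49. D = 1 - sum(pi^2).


Total N = 50 + 48 + 35 + 49 = 182
Per-species terms:
  p = 50/182 = 0.274725; p^2 = 0.274725^2 = 0.075474
  p = 48/182 = 0.263736; p^2 = 0.263736^2 = 0.069557
  p = 35/182 = 0.192308; p^2 = 0.192308^2 = 0.036982
  p = 49/182 = 0.269231; p^2 = 0.269231^2 = 0.072485
sum(p^2) = 0.075474 + 0.069557 + 0.036982 + 0.072485 = 0.254498
D = 1 - 0.254498 = 0.745502 ≈ 0.7455

0.7455


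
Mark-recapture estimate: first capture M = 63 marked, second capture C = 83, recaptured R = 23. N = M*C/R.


N = M * C / R = 63 * 83 / 23 = 5229 / 23 = 227.35 ≈ 227

227 individuals


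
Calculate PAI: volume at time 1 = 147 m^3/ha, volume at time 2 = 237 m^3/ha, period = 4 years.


PAI = (V2 - V1) / period = (237 - 147) / 4 = 90 / 4 = 22.50 m^3/ha/yr

22.50 m^3/ha/yr


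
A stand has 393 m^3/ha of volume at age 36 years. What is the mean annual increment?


MAI = 393 / 36 = 10.9167 ≈ 10.92 m^3/ha/yr

10.92 m^3/ha/yr


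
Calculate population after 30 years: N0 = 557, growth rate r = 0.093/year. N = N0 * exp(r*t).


r*t = 0.093 * 30 = 2.79
exp(2.79) = 16.2810
N = 557 * 16.2810 = 9068.52 ≈ 9069

9069


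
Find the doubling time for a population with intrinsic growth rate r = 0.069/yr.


td = ln(2) / 0.069 = 0.693147 / 0.069 = 10.0456 ≈ 10.0 years

10.0 years


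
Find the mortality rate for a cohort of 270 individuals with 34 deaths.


Mortality rate = 34 / 270 = 0.125926 ≈ 0.1259

0.1259


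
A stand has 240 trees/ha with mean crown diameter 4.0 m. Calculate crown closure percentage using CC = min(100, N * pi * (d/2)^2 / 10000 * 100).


(d/2)^2 = (4.0/2)^2 = 2^2 = 4
Crown area = 3.141593 * 4 = 12.5664 m^2
N * area / 10000 * 100 = 240 * 12.5664 / 10000 * 100 = 30.1594
CC = min(100, 30.1594) = 30.1594 ≈ 30.2%

30.2%


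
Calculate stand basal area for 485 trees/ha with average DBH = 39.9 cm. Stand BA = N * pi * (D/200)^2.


(D/200)^2 = (39.9/200)^2 = 0.1995^2 = 0.03980025
Individual BA = 3.141593 * 0.03980025 = 0.125036 m^2
Stand BA = 485 * 0.125036 = 60.6425 ≈ 60.64 m^2/ha

60.64 m^2/ha


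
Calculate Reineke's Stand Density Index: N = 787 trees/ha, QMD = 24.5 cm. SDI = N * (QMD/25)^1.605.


QMD/25 = 24.5/25 = 0.98
(0.98)^1.605 = exp(1.605 * ln(0.98)) = exp(1.605 * (-0.0202027)) = exp(-0.0324253) = 0.968095
SDI = 787 * 0.968095 = 761.891 ≈ 762

762


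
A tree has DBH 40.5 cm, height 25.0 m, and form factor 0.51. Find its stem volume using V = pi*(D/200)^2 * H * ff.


(D/200)^2 = (40.5/200)^2 = 0.2025^2 = 0.04100625
BA = 3.141593 * 0.04100625 = 0.128825 m^2
V = 0.128825 * 25.0 * 0.51 = 1.64252 ≈ 1.643 m^3

1.643 m^3


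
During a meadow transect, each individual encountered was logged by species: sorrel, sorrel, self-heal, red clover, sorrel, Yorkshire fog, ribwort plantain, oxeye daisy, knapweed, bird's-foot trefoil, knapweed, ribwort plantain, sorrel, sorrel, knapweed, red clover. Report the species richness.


Total individuals logged = 16
Distinct species (count of individuals): sorrel (5), self-heal (1), red clover (2), Yorkshire fog (1), ribwort plantain (2), oxeye daisy (1), knapweed (3), bird's-foot trefoil (1)
Species richness = number of distinct species = 8

8


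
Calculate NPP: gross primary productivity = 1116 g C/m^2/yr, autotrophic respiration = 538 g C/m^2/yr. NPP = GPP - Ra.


NPP = GPP - Ra = 1116 - 538 = 578 g C/m^2/yr

578 g C/m^2/yr


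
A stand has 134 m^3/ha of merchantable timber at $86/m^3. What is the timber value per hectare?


Value = 134 * 86 = $11524/ha

$11524/ha


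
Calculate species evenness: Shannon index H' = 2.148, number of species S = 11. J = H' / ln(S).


ln(11) = 2.39790
J = H' / ln(S) = 2.148 / 2.39790 = 0.895784 ≈ 0.8958

0.8958


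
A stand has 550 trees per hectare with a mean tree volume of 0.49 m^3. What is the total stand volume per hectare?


V_stand = 550 * 0.49 = 269.5 m^3/ha

269.5 m^3/ha


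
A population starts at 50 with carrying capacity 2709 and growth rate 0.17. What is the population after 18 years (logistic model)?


(K - N0)/N0 = (2709 - 50)/50 = 2659/50 = 53.1800
r*t = 0.17 * 18 = 3.06; exp(-3.06) = 0.0468877
53.1800 * 0.0468877 = 2.49349
1 + 2.49349 = 3.49349
N = 2709 / 3.49349 = 775.442 ≈ 775

775


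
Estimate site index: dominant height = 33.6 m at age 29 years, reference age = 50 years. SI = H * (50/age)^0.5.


50/29 = 1.72414
(1.72414)^0.5 = 1.31307
SI = 33.6 * 1.31307 = 44.1192 ≈ 44.1 m

44.1 m


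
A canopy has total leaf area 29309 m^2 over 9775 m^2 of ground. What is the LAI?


LAI = 29309 / 9775 = 2.9984 ≈ 3.00

3.00


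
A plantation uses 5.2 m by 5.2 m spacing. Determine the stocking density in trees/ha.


N = 10000 / 5.2^2 = 10000 / 27.04 = 369.822 ≈ 370 trees/ha

370 trees/ha


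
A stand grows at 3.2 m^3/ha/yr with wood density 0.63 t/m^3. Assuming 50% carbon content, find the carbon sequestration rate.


C = 3.2 * 0.63 * 0.5 = 1.008 ≈ 1.01 t C/ha/yr

1.01 t C/ha/yr


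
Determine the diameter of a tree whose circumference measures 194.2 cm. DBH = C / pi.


DBH = C / pi = 194.2 / 3.141593 = 61.8158 ≈ 61.82 cm

61.82 cm


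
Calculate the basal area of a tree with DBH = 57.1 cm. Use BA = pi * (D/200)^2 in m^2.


D/200 = 57.1/200 = 0.2855 m
(D/200)^2 = 0.2855^2 = 0.08151025
BA = 3.141593 * 0.08151025 = 0.256072 ≈ 0.2561 m^2

0.2561 m^2


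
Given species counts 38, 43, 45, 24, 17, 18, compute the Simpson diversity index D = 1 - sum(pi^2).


Total N = 38 + 43 + 45 + 24 + 17 + 18 = 185
Per-species terms:
  p = 38/185 = 0.205405; p^2 = 0.205405^2 = 0.042191
  p = 43/185 = 0.232432; p^2 = 0.232432^2 = 0.054025
  p = 45/185 = 0.243243; p^2 = 0.243243^2 = 0.059167
  p = 24/185 = 0.129730; p^2 = 0.129730^2 = 0.016830
  p = 17/185 = 0.091892; p^2 = 0.091892^2 = 0.008444
  p = 18/185 = 0.097297; p^2 = 0.097297^2 = 0.009467
sum(p^2) = 0.042191 + 0.054025 + 0.059167 + 0.016830 + 0.008444 + 0.009467 = 0.190124
D = 1 - 0.190124 = 0.809876 ≈ 0.8099

0.8099


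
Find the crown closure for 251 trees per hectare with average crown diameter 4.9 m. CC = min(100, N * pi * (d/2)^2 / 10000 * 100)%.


(d/2)^2 = (4.9/2)^2 = 2.45^2 = 6.0025
Crown area = 3.141593 * 6.0025 = 18.8574 m^2
N * area / 10000 * 100 = 251 * 18.8574 / 10000 * 100 = 47.3321
CC = min(100, 47.3321) = 47.3321 ≈ 47.3%

47.3%


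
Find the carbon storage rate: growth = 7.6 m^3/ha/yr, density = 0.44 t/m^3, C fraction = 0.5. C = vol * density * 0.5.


C = 7.6 * 0.44 * 0.5 = 1.672 ≈ 1.67 t C/ha/yr

1.67 t C/ha/yr


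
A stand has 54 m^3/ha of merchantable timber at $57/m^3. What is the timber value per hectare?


Value = 54 * 57 = $3078/ha

$3078/ha


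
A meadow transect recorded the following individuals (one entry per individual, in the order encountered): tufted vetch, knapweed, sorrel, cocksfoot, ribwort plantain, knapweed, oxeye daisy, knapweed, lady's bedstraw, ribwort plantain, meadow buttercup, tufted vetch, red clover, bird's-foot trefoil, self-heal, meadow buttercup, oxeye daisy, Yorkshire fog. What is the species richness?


Total individuals logged = 18
Distinct species (count of individuals): tufted vetch (2), knapweed (3), sorrel (1), cocksfoot (1), ribwort plantain (2), oxeye daisy (2), lady's bedstraw (1), meadow buttercup (2), red clover (1), bird's-foot trefoil (1), self-heal (1), Yorkshire fog (1)
Species richness = number of distinct species = 12

12


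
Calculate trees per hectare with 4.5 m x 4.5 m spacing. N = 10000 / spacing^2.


N = 10000 / 4.5^2 = 10000 / 20.25 = 493.827 ≈ 494 trees/ha

494 trees/ha


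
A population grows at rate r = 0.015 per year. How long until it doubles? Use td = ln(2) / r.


td = ln(2) / 0.015 = 0.693147 / 0.015 = 46.2098 ≈ 46.2 years

46.2 years


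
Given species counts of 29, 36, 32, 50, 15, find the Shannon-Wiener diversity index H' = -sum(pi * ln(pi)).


Total N = 29 + 36 + 32 + 50 + 15 = 162
Per-species terms:
  p = 29/162 = 0.179012; ln(p) = -1.720302; p*ln(p) = 0.179012 * (-1.720302) = -0.307955
  p = 36/162 = 0.222222; ln(p) = -1.504078; p*ln(p) = 0.222222 * (-1.504078) = -0.334239
  p = 32/162 = 0.197531; ln(p) = -1.621860; p*ln(p) = 0.197531 * (-1.621860) = -0.320368
  p = 50/162 = 0.308642; ln(p) = -1.175573; p*ln(p) = 0.308642 * (-1.175573) = -0.362831
  p = 15/162 = 0.092593; ln(p) = -2.379542; p*ln(p) = 0.092593 * (-2.379542) = -0.220329
sum(p*ln(p)) = (-0.307955) + (-0.334239) + (-0.320368) + (-0.362831) + (-0.220329) = -1.545722
H' = -(-1.545722) = 1.545722 ≈ 1.5457

1.5457


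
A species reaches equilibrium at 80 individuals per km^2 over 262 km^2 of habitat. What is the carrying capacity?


K = 80 * 262 = 20960 individuals

20960 individuals


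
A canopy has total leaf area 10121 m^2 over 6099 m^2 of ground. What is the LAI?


LAI = 10121 / 6099 = 1.6595 ≈ 1.66

1.66


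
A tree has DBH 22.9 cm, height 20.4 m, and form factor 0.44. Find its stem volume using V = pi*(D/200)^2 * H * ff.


(D/200)^2 = (22.9/200)^2 = 0.1145^2 = 0.01311025
BA = 3.141593 * 0.01311025 = 0.0411871 m^2
V = 0.0411871 * 20.4 * 0.44 = 0.369695 ≈ 0.370 m^3

0.370 m^3


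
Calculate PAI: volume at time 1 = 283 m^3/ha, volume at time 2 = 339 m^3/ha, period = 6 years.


PAI = (V2 - V1) / period = (339 - 283) / 6 = 56 / 6 = 9.3333 ≈ 9.33 m^3/ha/yr

9.33 m^3/ha/yr


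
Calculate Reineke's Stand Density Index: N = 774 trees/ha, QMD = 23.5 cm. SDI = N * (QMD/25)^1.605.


QMD/25 = 23.5/25 = 0.94
(0.94)^1.605 = exp(1.605 * ln(0.94)) = exp(1.605 * (-0.0618754)) = exp(-0.0993100) = 0.905462
SDI = 774 * 0.905462 = 700.828 ≈ 701

701


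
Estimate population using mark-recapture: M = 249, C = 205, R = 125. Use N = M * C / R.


N = M * C / R = 249 * 205 / 125 = 51045 / 125 = 408.36 ≈ 408

408 individuals


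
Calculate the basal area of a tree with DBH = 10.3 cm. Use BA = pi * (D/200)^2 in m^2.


D/200 = 10.3/200 = 0.0515 m
(D/200)^2 = 0.0515^2 = 0.00265225
BA = 3.141593 * 0.00265225 = 0.00833229 ≈ 0.0083 m^2

0.0083 m^2


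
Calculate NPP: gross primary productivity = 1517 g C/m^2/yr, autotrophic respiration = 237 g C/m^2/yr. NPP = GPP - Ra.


NPP = GPP - Ra = 1517 - 237 = 1280 g C/m^2/yr

1280 g C/m^2/yr


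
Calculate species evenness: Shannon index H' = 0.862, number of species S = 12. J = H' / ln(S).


ln(12) = 2.48491
J = H' / ln(S) = 0.862 / 2.48491 = 0.346894 ≈ 0.3469

0.3469


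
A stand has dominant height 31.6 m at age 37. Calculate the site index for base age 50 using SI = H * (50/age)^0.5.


50/37 = 1.35135
(1.35135)^0.5 = 1.16248
SI = 31.6 * 1.16248 = 36.7344 ≈ 36.7 m

36.7 m


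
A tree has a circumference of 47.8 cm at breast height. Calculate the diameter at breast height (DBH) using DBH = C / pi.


DBH = C / pi = 47.8 / 3.141593 = 15.2152 ≈ 15.22 cm

15.22 cm


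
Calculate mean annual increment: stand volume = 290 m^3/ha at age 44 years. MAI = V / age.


MAI = 290 / 44 = 6.5909 ≈ 6.59 m^3/ha/yr

6.59 m^3/ha/yr


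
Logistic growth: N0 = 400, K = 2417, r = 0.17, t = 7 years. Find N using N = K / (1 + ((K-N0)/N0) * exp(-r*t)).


(K - N0)/N0 = (2417 - 400)/400 = 2017/400 = 5.04250
r*t = 0.17 * 7 = 1.19; exp(-1.19) = 0.304221
5.04250 * 0.304221 = 1.53403
1 + 1.53403 = 2.53403
N = 2417 / 2.53403 = 953.817 ≈ 954

954


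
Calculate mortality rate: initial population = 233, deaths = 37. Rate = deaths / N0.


Mortality rate = 37 / 233 = 0.158798 ≈ 0.1588

0.1588


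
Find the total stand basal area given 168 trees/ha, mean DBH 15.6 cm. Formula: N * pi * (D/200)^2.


(D/200)^2 = (15.6/200)^2 = 0.078^2 = 0.006084
Individual BA = 3.141593 * 0.006084 = 0.0191135 m^2
Stand BA = 168 * 0.0191135 = 3.21107 ≈ 3.21 m^2/ha

3.21 m^2/ha


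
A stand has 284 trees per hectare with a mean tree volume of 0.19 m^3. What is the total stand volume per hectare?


V_stand = 284 * 0.19 = 53.96 ≈ 54.0 m^3/ha

54.0 m^3/ha


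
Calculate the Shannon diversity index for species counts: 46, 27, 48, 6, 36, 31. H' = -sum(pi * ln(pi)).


Total N = 46 + 27 + 48 + 6 + 36 + 31 = 194
Per-species terms:
  p = 46/194 = 0.237113; ln(p) = -1.439218; p*ln(p) = 0.237113 * (-1.439218) = -0.341257
  p = 27/194 = 0.139175; ln(p) = -1.972023; p*ln(p) = 0.139175 * (-1.972023) = -0.274456
  p = 48/194 = 0.247423; ln(p) = -1.396656; p*ln(p) = 0.247423 * (-1.396656) = -0.345565
  p = 6/194 = 0.030928; ln(p) = -3.476093; p*ln(p) = 0.030928 * (-3.476093) = -0.107509
  p = 36/194 = 0.185567; ln(p) = -1.684339; p*ln(p) = 0.185567 * (-1.684339) = -0.312558
  p = 31/194 = 0.159794; ln(p) = -1.833870; p*ln(p) = 0.159794 * (-1.833870) = -0.293041
sum(p*ln(p)) = (-0.341257) + (-0.274456) + (-0.345565) + (-0.107509) + (-0.312558) + (-0.293041) = -1.674386
H' = -(-1.674386) = 1.674386 ≈ 1.6744

1.6744


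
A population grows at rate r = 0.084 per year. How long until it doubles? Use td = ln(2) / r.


td = ln(2) / 0.084 = 0.693147 / 0.084 = 8.25175 ≈ 8.3 years

8.3 years


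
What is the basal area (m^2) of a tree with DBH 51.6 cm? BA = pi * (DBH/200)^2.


D/200 = 51.6/200 = 0.258 m
(D/200)^2 = 0.258^2 = 0.066564
BA = 3.141593 * 0.066564 = 0.209117 ≈ 0.2091 m^2

0.2091 m^2


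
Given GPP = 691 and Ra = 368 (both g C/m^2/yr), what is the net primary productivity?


NPP = GPP - Ra = 691 - 368 = 323 g C/m^2/yr

323 g C/m^2/yr


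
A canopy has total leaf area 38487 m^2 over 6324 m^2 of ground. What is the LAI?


LAI = 38487 / 6324 = 6.0859 ≈ 6.09

6.09


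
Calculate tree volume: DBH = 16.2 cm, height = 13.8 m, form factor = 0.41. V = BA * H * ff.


(D/200)^2 = (16.2/200)^2 = 0.081^2 = 0.006561
BA = 3.141593 * 0.006561 = 0.0206120 m^2
V = 0.0206120 * 13.8 * 0.41 = 0.116623 ≈ 0.117 m^3

0.117 m^3


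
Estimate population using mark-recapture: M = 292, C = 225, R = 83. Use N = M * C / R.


N = M * C / R = 292 * 225 / 83 = 65700 / 83 = 791.57 ≈ 792

792 individuals


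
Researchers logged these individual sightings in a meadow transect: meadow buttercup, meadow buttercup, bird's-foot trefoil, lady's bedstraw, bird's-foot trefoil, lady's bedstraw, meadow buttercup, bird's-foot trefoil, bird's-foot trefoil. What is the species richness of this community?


Total individuals logged = 9
Distinct species (count of individuals): meadow buttercup (3), bird's-foot trefoil (4), lady's bedstraw (2)
Species richness = number of distinct species = 3

3


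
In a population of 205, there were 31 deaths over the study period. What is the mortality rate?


Mortality rate = 31 / 205 = 0.151220 ≈ 0.1512

0.1512


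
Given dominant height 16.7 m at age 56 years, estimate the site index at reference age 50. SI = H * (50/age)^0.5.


50/56 = 0.892857
(0.892857)^0.5 = 0.944911
SI = 16.7 * 0.944911 = 15.7800 ≈ 15.8 m

15.8 m


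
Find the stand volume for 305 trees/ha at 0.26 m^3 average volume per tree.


V_stand = 305 * 0.26 = 79.3 m^3/ha

79.3 m^3/ha


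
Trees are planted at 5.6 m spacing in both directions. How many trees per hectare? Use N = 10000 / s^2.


N = 10000 / 5.6^2 = 10000 / 31.36 = 318.878 ≈ 319 trees/ha

319 trees/ha


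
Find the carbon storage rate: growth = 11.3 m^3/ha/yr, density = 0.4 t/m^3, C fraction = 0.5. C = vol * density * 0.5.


C = 11.3 * 0.4 * 0.5 = 2.26 t C/ha/yr

2.26 t C/ha/yr


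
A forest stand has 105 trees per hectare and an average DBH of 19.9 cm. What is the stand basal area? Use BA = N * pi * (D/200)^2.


(D/200)^2 = (19.9/200)^2 = 0.0995^2 = 0.00990025
Individual BA = 3.141593 * 0.00990025 = 0.0311026 m^2
Stand BA = 105 * 0.0311026 = 3.26577 ≈ 3.27 m^2/ha

3.27 m^2/ha


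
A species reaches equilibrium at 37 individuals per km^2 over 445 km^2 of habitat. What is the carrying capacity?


K = 37 * 445 = 16465 individuals

16465 individuals


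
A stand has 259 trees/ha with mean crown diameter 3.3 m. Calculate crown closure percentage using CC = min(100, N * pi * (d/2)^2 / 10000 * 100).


(d/2)^2 = (3.3/2)^2 = 1.65^2 = 2.7225
Crown area = 3.141593 * 2.7225 = 8.55299 m^2
N * area / 10000 * 100 = 259 * 8.55299 / 10000 * 100 = 22.1522
CC = min(100, 22.1522) = 22.1522 ≈ 22.2%

22.2%


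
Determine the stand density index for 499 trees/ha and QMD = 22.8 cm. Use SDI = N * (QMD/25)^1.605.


QMD/25 = 22.8/25 = 0.912
(0.912)^1.605 = exp(1.605 * ln(0.912)) = exp(1.605 * (-0.0921153)) = exp(-0.147845) = 0.862565
SDI = 499 * 0.862565 = 430.420 ≈ 430

430


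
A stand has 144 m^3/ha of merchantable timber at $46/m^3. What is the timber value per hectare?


Value = 144 * 46 = $6624/ha

$6624/ha


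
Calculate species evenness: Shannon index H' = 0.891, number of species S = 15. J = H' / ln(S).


ln(15) = 2.70805
J = H' / ln(S) = 0.891 / 2.70805 = 0.329019 ≈ 0.3290

0.3290


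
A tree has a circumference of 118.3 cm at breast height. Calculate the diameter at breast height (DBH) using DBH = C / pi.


DBH = C / pi = 118.3 / 3.141593 = 37.6561 ≈ 37.66 cm

37.66 cm


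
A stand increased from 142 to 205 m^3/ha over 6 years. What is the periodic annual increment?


PAI = (V2 - V1) / period = (205 - 142) / 6 = 63 / 6 = 10.50 m^3/ha/yr

10.50 m^3/ha/yr


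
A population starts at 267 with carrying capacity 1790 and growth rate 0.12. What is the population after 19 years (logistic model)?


(K - N0)/N0 = (1790 - 267)/267 = 1523/267 = 5.70412
r*t = 0.12 * 19 = 2.28; exp(-2.28) = 0.102284
5.70412 * 0.102284 = 0.583440
1 + 0.583440 = 1.58344
N = 1790 / 1.58344 = 1130.45 ≈ 1130

1130


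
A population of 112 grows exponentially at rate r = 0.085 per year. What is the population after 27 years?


r*t = 0.085 * 27 = 2.295
exp(2.295) = 9.92444
N = 112 * 9.92444 = 1111.54 ≈ 1112

1112


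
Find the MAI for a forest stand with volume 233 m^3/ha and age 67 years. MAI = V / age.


MAI = 233 / 67 = 3.4776 ≈ 3.48 m^3/ha/yr

3.48 m^3/ha/yr


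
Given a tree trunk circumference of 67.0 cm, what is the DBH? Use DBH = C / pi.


DBH = C / pi = 67.0 / 3.141593 = 21.3268 ≈ 21.33 cm

21.33 cm


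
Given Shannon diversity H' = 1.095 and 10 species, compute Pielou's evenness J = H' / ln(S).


ln(10) = 2.30259
J = H' / ln(S) = 1.095 / 2.30259 = 0.475551 ≈ 0.4756

0.4756


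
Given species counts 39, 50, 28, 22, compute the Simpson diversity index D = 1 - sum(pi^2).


Total N = 39 + 50 + 28 + 22 = 139
Per-species terms:
  p = 39/139 = 0.280576; p^2 = 0.280576^2 = 0.078723
  p = 50/139 = 0.359712; p^2 = 0.359712^2 = 0.129393
  p = 28/139 = 0.201439; p^2 = 0.201439^2 = 0.040578
  p = 22/139 = 0.158273; p^2 = 0.158273^2 = 0.025050
sum(p^2) = 0.078723 + 0.129393 + 0.040578 + 0.025050 = 0.273744
D = 1 - 0.273744 = 0.726256 ≈ 0.7263

0.7263


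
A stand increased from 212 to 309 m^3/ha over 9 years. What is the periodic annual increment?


PAI = (V2 - V1) / period = (309 - 212) / 9 = 97 / 9 = 10.7778 ≈ 10.78 m^3/ha/yr

10.78 m^3/ha/yr


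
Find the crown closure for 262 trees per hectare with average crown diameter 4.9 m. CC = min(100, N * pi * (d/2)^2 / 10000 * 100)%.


(d/2)^2 = (4.9/2)^2 = 2.45^2 = 6.0025
Crown area = 3.141593 * 6.0025 = 18.8574 m^2
N * area / 10000 * 100 = 262 * 18.8574 / 10000 * 100 = 49.4064
CC = min(100, 49.4064) = 49.4064 ≈ 49.4%

49.4%


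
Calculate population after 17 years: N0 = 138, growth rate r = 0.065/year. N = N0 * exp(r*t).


r*t = 0.065 * 17 = 1.105
exp(1.105) = 3.01922
N = 138 * 3.01922 = 416.652 ≈ 417

417


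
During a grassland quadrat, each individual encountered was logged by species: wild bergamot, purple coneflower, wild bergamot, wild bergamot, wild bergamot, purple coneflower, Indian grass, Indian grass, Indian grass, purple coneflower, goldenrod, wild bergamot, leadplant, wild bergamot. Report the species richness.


Total individuals logged = 14
Distinct species (count of individuals): wild bergamot (6), purple coneflower (3), Indian grass (3), goldenrod (1), leadplant (1)
Species richness = number of distinct species = 5

5


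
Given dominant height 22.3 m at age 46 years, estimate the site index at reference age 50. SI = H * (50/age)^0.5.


50/46 = 1.08696
(1.08696)^0.5 = 1.04257
SI = 22.3 * 1.04257 = 23.2493 ≈ 23.2 m

23.2 m


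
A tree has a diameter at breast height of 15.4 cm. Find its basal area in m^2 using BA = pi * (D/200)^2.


D/200 = 15.4/200 = 0.077 m
(D/200)^2 = 0.077^2 = 0.005929
BA = 3.141593 * 0.005929 = 0.0186265 ≈ 0.0186 m^2

0.0186 m^2


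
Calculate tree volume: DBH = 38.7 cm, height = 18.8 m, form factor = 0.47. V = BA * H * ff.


(D/200)^2 = (38.7/200)^2 = 0.1935^2 = 0.03744225
BA = 3.141593 * 0.03744225 = 0.117628 m^2
V = 0.117628 * 18.8 * 0.47 = 1.03936 ≈ 1.039 m^3

1.039 m^3


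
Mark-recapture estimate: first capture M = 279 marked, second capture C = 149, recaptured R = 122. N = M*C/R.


N = M * C / R = 279 * 149 / 122 = 41571 / 122 = 340.75 ≈ 341

341 individuals


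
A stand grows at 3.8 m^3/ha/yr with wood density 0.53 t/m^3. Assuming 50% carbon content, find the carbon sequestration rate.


C = 3.8 * 0.53 * 0.5 = 1.007 ≈ 1.01 t C/ha/yr

1.01 t C/ha/yr


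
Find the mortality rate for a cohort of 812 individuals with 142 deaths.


Mortality rate = 142 / 812 = 0.174877 ≈ 0.1749

0.1749


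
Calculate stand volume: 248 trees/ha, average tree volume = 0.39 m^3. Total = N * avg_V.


V_stand = 248 * 0.39 = 96.72 ≈ 96.7 m^3/ha

96.7 m^3/ha


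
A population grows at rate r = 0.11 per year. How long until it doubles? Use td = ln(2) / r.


td = ln(2) / 0.11 = 0.693147 / 0.11 = 6.30134 ≈ 6.3 years

6.3 years


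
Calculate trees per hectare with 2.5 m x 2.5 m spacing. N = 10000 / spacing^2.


N = 10000 / 2.5^2 = 10000 / 6.25 = 1600.00 ≈ 1600 trees/ha

1600 trees/ha


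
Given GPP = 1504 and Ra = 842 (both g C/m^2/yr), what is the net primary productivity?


NPP = GPP - Ra = 1504 - 842 = 662 g C/m^2/yr

662 g C/m^2/yr
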